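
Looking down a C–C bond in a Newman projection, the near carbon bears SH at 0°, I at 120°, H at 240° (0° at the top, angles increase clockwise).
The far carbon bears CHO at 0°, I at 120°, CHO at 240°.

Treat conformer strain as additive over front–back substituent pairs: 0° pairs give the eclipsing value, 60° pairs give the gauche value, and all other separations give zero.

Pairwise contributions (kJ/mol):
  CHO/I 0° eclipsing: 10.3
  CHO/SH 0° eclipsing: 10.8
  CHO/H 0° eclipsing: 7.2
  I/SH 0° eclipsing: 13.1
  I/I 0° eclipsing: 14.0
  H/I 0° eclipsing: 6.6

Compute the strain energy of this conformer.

This conformer is eclipsed. SH at 0° is eclipsed with CHO at 0° (10.8); I at 120° is eclipsed with I at 120° (14.0); H at 240° is eclipsed with CHO at 240° (7.2). Total 32.0 kJ/mol.

32.0 kJ/mol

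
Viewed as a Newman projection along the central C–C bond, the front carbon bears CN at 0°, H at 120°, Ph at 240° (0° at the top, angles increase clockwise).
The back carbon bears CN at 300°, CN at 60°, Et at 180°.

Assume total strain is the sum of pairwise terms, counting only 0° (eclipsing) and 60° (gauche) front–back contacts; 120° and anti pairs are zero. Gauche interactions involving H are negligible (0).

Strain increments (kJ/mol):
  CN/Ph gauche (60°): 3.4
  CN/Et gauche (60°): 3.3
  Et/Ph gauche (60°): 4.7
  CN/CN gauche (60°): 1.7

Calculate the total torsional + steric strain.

This conformer is staggered. CN at 0° is gauche with CN at 300° (1.7); CN at 0° is gauche with CN at 60° (1.7); Ph at 240° is gauche with CN at 300° (3.4); Ph at 240° is gauche with Et at 180° (4.7). Total 11.5 kJ/mol.

11.5 kJ/mol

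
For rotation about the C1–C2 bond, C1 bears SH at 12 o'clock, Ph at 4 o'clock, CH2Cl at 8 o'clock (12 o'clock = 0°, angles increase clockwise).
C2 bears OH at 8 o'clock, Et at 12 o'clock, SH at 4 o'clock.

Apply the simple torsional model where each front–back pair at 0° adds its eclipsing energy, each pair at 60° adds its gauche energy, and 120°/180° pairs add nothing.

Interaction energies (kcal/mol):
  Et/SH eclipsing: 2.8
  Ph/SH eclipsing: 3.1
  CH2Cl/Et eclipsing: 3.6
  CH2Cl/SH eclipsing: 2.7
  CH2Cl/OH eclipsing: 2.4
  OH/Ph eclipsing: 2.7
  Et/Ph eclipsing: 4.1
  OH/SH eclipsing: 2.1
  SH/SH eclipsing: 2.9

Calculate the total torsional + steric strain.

This conformer (eclipsed): SH(0°)/Et(0°) eclipsed 2.8; Ph(120°)/SH(120°) eclipsed 3.1; CH2Cl(240°)/OH(240°) eclipsed 2.4 → 8.3 kcal/mol.

8.3 kcal/mol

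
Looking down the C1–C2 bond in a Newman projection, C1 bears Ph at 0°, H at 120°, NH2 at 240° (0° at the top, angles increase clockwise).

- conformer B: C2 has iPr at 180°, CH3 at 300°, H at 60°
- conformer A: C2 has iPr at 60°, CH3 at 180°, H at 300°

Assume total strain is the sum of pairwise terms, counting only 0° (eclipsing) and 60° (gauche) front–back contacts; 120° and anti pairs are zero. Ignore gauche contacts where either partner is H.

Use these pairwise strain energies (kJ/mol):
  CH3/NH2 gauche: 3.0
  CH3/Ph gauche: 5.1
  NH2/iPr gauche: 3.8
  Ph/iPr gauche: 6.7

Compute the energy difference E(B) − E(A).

+2.2 kJ/mol

B (staggered): Ph–CH3 gauche, NH2–iPr gauche, NH2–CH3 gauche; 5.1 + 3.8 + 3.0 = 11.9 kJ/mol.
A (staggered): Ph–iPr gauche, NH2–CH3 gauche; 6.7 + 3.0 = 9.7 kJ/mol.
E(B) − E(A) = 11.9 − 9.7 = +2.2 kJ/mol.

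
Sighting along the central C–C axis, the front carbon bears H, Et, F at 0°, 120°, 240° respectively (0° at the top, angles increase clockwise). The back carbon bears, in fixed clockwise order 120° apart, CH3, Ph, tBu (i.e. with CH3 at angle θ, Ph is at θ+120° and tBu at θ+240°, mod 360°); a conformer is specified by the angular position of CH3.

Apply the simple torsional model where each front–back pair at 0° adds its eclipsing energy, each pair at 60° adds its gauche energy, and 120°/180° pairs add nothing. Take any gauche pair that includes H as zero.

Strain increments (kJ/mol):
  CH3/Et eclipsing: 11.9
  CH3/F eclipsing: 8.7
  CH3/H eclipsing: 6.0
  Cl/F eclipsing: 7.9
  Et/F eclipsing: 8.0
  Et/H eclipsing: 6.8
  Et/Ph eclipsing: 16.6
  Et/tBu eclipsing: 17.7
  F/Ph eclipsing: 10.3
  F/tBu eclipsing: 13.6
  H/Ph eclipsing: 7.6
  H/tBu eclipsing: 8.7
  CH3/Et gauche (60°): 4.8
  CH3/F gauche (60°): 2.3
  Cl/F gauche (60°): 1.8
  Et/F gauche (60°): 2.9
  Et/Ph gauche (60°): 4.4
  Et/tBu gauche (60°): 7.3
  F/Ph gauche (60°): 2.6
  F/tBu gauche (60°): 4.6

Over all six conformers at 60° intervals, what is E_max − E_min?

CH3 at 0° (eclipsed): H(0°)/CH3(0°) eclipsed 6.0; Et(120°)/Ph(120°) eclipsed 16.6; F(240°)/tBu(240°) eclipsed 13.6 → 36.2 kJ/mol.
CH3 at 60° (staggered): Et(120°)/CH3(60°) gauche 4.8; Et(120°)/Ph(180°) gauche 4.4; F(240°)/Ph(180°) gauche 2.6; F(240°)/tBu(300°) gauche 4.6 → 16.4 kJ/mol.
CH3 at 120° (eclipsed): H(0°)/tBu(0°) eclipsed 8.7; Et(120°)/CH3(120°) eclipsed 11.9; F(240°)/Ph(240°) eclipsed 10.3 → 30.9 kJ/mol.
CH3 at 180° (staggered): Et(120°)/CH3(180°) gauche 4.8; Et(120°)/tBu(60°) gauche 7.3; F(240°)/CH3(180°) gauche 2.3; F(240°)/Ph(300°) gauche 2.6 → 17.0 kJ/mol.
CH3 at 240° (eclipsed): H(0°)/Ph(0°) eclipsed 7.6; Et(120°)/tBu(120°) eclipsed 17.7; F(240°)/CH3(240°) eclipsed 8.7 → 34.0 kJ/mol.
CH3 at 300° (staggered): Et(120°)/Ph(60°) gauche 4.4; Et(120°)/tBu(180°) gauche 7.3; F(240°)/CH3(300°) gauche 2.3; F(240°)/tBu(180°) gauche 4.6 → 18.6 kJ/mol.
Max at 0° (36.2 kJ/mol), min at 60° (16.4 kJ/mol); barrier = 19.8 kJ/mol.

19.8 kJ/mol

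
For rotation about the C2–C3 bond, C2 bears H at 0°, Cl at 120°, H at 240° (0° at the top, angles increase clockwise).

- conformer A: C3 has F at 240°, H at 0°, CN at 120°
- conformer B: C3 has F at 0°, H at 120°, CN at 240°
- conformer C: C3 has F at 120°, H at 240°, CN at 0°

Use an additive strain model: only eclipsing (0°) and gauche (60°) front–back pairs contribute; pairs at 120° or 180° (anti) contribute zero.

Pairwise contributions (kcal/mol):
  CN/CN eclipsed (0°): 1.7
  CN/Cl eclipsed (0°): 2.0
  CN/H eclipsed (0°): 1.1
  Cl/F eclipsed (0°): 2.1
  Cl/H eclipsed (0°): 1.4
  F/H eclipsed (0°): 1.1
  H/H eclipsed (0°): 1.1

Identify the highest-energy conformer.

C

A (eclipsed): H–H eclipsed, Cl–CN eclipsed, H–F eclipsed; 1.1 + 2.0 + 1.1 = 4.2 kcal/mol.
B (eclipsed): H–F eclipsed, Cl–H eclipsed, H–CN eclipsed; 1.1 + 1.4 + 1.1 = 3.6 kcal/mol.
C (eclipsed): H–CN eclipsed, Cl–F eclipsed, H–H eclipsed; 1.1 + 2.1 + 1.1 = 4.3 kcal/mol.
C has the highest total (4.3 kcal/mol).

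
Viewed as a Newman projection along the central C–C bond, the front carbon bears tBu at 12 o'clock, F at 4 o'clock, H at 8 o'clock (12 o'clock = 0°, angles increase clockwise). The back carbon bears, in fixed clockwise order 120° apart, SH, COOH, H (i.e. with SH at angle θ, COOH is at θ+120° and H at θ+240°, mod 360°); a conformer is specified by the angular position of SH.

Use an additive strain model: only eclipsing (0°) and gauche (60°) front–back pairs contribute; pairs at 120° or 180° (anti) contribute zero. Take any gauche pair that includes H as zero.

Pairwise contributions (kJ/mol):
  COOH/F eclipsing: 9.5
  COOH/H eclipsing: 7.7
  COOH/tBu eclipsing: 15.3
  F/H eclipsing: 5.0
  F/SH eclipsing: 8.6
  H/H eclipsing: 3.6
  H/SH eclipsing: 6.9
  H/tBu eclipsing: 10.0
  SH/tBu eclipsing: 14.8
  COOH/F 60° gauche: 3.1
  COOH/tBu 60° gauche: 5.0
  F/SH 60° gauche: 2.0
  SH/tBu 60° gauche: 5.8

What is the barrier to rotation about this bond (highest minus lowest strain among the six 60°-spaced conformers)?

20.9 kJ/mol

SH at 0° (eclipsed): tBu–SH eclipsed, F–COOH eclipsed, H–H eclipsed; 14.8 + 9.5 + 3.6 = 27.9 kJ/mol.
SH at 60° (staggered): tBu–SH gauche, F–SH gauche, F–COOH gauche; 5.8 + 2.0 + 3.1 = 10.9 kJ/mol.
SH at 120° (eclipsed): tBu–H eclipsed, F–SH eclipsed, H–COOH eclipsed; 10.0 + 8.6 + 7.7 = 26.3 kJ/mol.
SH at 180° (staggered): tBu–COOH gauche, F–SH gauche; 5.0 + 2.0 = 7.0 kJ/mol.
SH at 240° (eclipsed): tBu–COOH eclipsed, F–H eclipsed, H–SH eclipsed; 15.3 + 5.0 + 6.9 = 27.2 kJ/mol.
SH at 300° (staggered): tBu–SH gauche, tBu–COOH gauche, F–COOH gauche; 5.8 + 5.0 + 3.1 = 13.9 kJ/mol.
Max at 0° (27.9 kJ/mol), min at 180° (7.0 kJ/mol); barrier = 20.9 kJ/mol.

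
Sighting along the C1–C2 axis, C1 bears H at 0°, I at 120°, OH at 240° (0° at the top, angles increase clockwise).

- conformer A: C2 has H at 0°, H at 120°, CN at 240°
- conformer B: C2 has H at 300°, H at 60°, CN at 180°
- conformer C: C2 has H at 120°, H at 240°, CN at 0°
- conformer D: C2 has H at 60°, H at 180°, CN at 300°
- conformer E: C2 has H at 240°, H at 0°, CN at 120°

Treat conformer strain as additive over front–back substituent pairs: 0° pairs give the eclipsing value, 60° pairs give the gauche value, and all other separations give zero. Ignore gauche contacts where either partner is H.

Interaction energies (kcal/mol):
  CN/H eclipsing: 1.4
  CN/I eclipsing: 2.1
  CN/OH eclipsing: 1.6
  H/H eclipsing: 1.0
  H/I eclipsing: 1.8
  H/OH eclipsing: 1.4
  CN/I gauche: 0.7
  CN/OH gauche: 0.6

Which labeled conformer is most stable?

D

A (eclipsed): H–H eclipsed, I–H eclipsed, OH–CN eclipsed; 1.0 + 1.8 + 1.6 = 4.4 kcal/mol.
B (staggered): I–CN gauche, OH–CN gauche; 0.7 + 0.6 = 1.3 kcal/mol.
C (eclipsed): H–CN eclipsed, I–H eclipsed, OH–H eclipsed; 1.4 + 1.8 + 1.4 = 4.6 kcal/mol.
D (staggered): OH–CN gauche; 0.6 = 0.6 kcal/mol.
E (eclipsed): H–H eclipsed, I–CN eclipsed, OH–H eclipsed; 1.0 + 2.1 + 1.4 = 4.5 kcal/mol.
D has the lowest total (0.6 kcal/mol).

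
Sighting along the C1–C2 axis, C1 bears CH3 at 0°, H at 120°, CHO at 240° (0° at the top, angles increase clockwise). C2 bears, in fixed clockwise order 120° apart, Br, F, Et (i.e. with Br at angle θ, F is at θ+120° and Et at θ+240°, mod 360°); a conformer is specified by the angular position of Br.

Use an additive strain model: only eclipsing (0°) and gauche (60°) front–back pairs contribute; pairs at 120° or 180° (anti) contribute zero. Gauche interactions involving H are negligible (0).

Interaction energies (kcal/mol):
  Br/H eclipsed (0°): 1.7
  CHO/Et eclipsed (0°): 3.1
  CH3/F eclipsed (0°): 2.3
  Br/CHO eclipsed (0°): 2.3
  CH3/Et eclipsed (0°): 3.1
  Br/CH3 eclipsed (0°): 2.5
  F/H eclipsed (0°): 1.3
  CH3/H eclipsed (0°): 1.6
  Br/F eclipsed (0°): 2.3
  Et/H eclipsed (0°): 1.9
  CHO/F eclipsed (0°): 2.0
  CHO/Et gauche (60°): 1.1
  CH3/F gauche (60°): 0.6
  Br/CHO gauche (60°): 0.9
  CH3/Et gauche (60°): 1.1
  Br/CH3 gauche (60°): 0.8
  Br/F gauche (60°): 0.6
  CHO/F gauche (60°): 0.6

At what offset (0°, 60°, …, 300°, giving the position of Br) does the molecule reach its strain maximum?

Br at 0° (eclipsed): CH3–Br eclipsed, H–F eclipsed, CHO–Et eclipsed; 2.5 + 1.3 + 3.1 = 6.9 kcal/mol.
Br at 60° (staggered): CH3–Br gauche, CH3–Et gauche, CHO–F gauche, CHO–Et gauche; 0.8 + 1.1 + 0.6 + 1.1 = 3.6 kcal/mol.
Br at 120° (eclipsed): CH3–Et eclipsed, H–Br eclipsed, CHO–F eclipsed; 3.1 + 1.7 + 2.0 = 6.8 kcal/mol.
Br at 180° (staggered): CH3–F gauche, CH3–Et gauche, CHO–Br gauche, CHO–F gauche; 0.6 + 1.1 + 0.9 + 0.6 = 3.2 kcal/mol.
Br at 240° (eclipsed): CH3–F eclipsed, H–Et eclipsed, CHO–Br eclipsed; 2.3 + 1.9 + 2.3 = 6.5 kcal/mol.
Br at 300° (staggered): CH3–Br gauche, CH3–F gauche, CHO–Br gauche, CHO–Et gauche; 0.8 + 0.6 + 0.9 + 1.1 = 3.4 kcal/mol.
The maximum (6.9 kcal/mol) occurs with Br at 0°.

0°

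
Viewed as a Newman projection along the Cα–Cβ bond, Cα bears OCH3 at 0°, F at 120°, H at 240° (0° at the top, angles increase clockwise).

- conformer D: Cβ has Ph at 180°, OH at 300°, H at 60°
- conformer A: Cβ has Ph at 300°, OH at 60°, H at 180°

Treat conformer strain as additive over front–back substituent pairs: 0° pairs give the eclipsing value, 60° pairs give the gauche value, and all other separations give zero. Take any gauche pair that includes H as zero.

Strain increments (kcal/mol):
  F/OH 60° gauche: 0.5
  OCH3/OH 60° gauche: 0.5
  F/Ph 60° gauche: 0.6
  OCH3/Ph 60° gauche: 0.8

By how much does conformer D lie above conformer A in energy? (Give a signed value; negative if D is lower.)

-0.7 kcal/mol

D (staggered): OCH3(0°)/OH(300°) gauche 0.5; F(120°)/Ph(180°) gauche 0.6 → 1.1 kcal/mol.
A (staggered): OCH3(0°)/Ph(300°) gauche 0.8; OCH3(0°)/OH(60°) gauche 0.5; F(120°)/OH(60°) gauche 0.5 → 1.8 kcal/mol.
E(D) − E(A) = 1.1 − 1.8 = -0.7 kcal/mol.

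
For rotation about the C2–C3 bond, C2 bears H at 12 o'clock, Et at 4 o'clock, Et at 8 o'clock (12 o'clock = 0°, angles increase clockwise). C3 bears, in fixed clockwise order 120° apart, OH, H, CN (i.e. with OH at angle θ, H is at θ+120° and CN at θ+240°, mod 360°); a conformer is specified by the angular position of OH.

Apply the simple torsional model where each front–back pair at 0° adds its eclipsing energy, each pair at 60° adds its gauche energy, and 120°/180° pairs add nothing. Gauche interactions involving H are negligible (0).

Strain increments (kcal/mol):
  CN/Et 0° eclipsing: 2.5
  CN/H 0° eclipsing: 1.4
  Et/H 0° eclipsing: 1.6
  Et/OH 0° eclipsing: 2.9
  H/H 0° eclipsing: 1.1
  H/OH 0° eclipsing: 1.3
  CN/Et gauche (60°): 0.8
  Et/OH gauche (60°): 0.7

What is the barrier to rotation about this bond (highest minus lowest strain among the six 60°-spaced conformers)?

5.0 kcal/mol

OH at 0° (eclipsed): H(0°)/OH(0°) eclipsed 1.3; Et(120°)/H(120°) eclipsed 1.6; Et(240°)/CN(240°) eclipsed 2.5 → 5.4 kcal/mol.
OH at 60° (staggered): Et(120°)/OH(60°) gauche 0.7; Et(240°)/CN(300°) gauche 0.8 → 1.5 kcal/mol.
OH at 120° (eclipsed): H(0°)/CN(0°) eclipsed 1.4; Et(120°)/OH(120°) eclipsed 2.9; Et(240°)/H(240°) eclipsed 1.6 → 5.9 kcal/mol.
OH at 180° (staggered): Et(120°)/OH(180°) gauche 0.7; Et(120°)/CN(60°) gauche 0.8; Et(240°)/OH(180°) gauche 0.7 → 2.2 kcal/mol.
OH at 240° (eclipsed): H(0°)/H(0°) eclipsed 1.1; Et(120°)/CN(120°) eclipsed 2.5; Et(240°)/OH(240°) eclipsed 2.9 → 6.5 kcal/mol.
OH at 300° (staggered): Et(120°)/CN(180°) gauche 0.8; Et(240°)/OH(300°) gauche 0.7; Et(240°)/CN(180°) gauche 0.8 → 2.3 kcal/mol.
Max at 240° (6.5 kcal/mol), min at 60° (1.5 kcal/mol); barrier = 5.0 kcal/mol.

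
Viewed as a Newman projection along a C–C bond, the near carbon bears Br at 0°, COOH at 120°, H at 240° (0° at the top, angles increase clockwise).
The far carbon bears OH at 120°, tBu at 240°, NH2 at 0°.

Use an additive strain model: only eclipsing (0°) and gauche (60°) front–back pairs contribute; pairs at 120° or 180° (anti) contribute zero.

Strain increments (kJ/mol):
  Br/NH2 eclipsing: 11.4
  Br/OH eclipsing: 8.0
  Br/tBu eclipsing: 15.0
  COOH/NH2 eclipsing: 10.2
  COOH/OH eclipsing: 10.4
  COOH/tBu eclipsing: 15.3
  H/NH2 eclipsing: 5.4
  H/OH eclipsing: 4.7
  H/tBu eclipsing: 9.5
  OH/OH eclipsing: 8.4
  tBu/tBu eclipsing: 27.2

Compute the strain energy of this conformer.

This conformer (eclipsed): Br–NH2 eclipsed, COOH–OH eclipsed, H–tBu eclipsed; 11.4 + 10.4 + 9.5 = 31.3 kJ/mol.

31.3 kJ/mol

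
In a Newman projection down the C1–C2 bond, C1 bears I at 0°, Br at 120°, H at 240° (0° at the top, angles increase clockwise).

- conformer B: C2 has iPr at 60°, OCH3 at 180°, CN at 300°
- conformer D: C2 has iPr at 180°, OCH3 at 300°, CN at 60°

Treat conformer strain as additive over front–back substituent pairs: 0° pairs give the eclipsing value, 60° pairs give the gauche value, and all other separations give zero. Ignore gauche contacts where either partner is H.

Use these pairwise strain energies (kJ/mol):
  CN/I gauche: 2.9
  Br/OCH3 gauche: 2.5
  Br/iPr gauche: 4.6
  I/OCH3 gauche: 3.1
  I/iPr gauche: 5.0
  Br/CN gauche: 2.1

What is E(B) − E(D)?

B (staggered): I–iPr gauche, I–CN gauche, Br–iPr gauche, Br–OCH3 gauche; 5.0 + 2.9 + 4.6 + 2.5 = 15.0 kJ/mol.
D (staggered): I–OCH3 gauche, I–CN gauche, Br–iPr gauche, Br–CN gauche; 3.1 + 2.9 + 4.6 + 2.1 = 12.7 kJ/mol.
E(B) − E(D) = 15.0 − 12.7 = +2.3 kJ/mol.

+2.3 kJ/mol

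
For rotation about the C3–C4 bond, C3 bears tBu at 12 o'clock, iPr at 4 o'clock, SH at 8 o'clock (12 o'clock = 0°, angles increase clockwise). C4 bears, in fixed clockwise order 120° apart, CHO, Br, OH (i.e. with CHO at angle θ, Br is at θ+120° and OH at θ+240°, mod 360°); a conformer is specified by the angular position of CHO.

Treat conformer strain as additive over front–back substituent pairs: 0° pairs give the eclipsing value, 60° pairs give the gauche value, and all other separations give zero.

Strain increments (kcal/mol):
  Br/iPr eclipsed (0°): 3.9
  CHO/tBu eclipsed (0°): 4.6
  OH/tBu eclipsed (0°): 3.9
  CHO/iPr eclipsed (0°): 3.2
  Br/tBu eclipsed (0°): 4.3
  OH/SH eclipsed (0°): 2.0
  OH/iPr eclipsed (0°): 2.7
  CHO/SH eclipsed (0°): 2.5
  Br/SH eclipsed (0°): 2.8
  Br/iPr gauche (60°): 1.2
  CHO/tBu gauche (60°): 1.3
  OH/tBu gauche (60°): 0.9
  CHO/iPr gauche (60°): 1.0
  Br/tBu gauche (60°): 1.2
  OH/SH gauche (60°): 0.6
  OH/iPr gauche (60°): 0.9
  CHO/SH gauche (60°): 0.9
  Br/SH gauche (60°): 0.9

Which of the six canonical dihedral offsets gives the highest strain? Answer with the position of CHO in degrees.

0°

CHO at 0° (eclipsed): tBu(0°)/CHO(0°) eclipsed 4.6; iPr(120°)/Br(120°) eclipsed 3.9; SH(240°)/OH(240°) eclipsed 2.0 → 10.5 kcal/mol.
CHO at 60° (staggered): tBu(0°)/CHO(60°) gauche 1.3; tBu(0°)/OH(300°) gauche 0.9; iPr(120°)/CHO(60°) gauche 1.0; iPr(120°)/Br(180°) gauche 1.2; SH(240°)/Br(180°) gauche 0.9; SH(240°)/OH(300°) gauche 0.6 → 5.9 kcal/mol.
CHO at 120° (eclipsed): tBu(0°)/OH(0°) eclipsed 3.9; iPr(120°)/CHO(120°) eclipsed 3.2; SH(240°)/Br(240°) eclipsed 2.8 → 9.9 kcal/mol.
CHO at 180° (staggered): tBu(0°)/Br(300°) gauche 1.2; tBu(0°)/OH(60°) gauche 0.9; iPr(120°)/CHO(180°) gauche 1.0; iPr(120°)/OH(60°) gauche 0.9; SH(240°)/CHO(180°) gauche 0.9; SH(240°)/Br(300°) gauche 0.9 → 5.8 kcal/mol.
CHO at 240° (eclipsed): tBu(0°)/Br(0°) eclipsed 4.3; iPr(120°)/OH(120°) eclipsed 2.7; SH(240°)/CHO(240°) eclipsed 2.5 → 9.5 kcal/mol.
CHO at 300° (staggered): tBu(0°)/CHO(300°) gauche 1.3; tBu(0°)/Br(60°) gauche 1.2; iPr(120°)/Br(60°) gauche 1.2; iPr(120°)/OH(180°) gauche 0.9; SH(240°)/CHO(300°) gauche 0.9; SH(240°)/OH(180°) gauche 0.6 → 6.1 kcal/mol.
The maximum (10.5 kcal/mol) occurs with CHO at 0°.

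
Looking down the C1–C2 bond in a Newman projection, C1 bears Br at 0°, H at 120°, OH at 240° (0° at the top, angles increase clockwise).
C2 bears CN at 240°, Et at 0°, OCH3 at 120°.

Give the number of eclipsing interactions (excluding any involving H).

Non-H eclipsing pairs: Br(0°)/Et(0°); OH(240°)/CN(240°) — 2 interactions.

2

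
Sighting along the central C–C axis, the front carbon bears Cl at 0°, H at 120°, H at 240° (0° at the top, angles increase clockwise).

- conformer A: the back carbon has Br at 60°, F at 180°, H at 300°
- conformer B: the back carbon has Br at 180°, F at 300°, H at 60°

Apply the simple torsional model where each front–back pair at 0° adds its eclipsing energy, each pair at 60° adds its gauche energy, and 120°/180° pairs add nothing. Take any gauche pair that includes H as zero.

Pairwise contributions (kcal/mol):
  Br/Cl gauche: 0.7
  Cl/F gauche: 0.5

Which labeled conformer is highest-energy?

A

A (staggered): Cl–Br gauche; 0.7 = 0.7 kcal/mol.
B (staggered): Cl–F gauche; 0.5 = 0.5 kcal/mol.
A has the highest total (0.7 kcal/mol).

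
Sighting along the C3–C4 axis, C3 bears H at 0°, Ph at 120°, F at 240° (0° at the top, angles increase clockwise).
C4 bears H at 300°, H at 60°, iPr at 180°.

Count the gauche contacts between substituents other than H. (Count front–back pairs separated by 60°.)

2

Non-H gauche pairs: Ph(120°)/iPr(180°); F(240°)/iPr(180°) — 2 interactions.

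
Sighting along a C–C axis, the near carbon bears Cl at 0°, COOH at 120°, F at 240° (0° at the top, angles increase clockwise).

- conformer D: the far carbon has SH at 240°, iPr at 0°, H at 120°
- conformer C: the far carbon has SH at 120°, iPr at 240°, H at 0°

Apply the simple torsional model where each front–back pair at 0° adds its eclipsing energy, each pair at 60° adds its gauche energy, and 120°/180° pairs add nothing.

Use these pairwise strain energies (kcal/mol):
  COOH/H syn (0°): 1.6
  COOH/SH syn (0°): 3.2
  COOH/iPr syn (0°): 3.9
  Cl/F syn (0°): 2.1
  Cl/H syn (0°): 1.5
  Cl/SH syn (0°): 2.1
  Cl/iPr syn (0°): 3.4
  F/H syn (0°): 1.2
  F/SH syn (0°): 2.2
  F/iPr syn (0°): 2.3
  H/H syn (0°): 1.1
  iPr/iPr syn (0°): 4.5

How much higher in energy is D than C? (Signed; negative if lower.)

D (eclipsed): Cl(0°)/iPr(0°) eclipsed 3.4; COOH(120°)/H(120°) eclipsed 1.6; F(240°)/SH(240°) eclipsed 2.2 → 7.2 kcal/mol.
C (eclipsed): Cl(0°)/H(0°) eclipsed 1.5; COOH(120°)/SH(120°) eclipsed 3.2; F(240°)/iPr(240°) eclipsed 2.3 → 7.0 kcal/mol.
E(D) − E(C) = 7.2 − 7.0 = +0.2 kcal/mol.

+0.2 kcal/mol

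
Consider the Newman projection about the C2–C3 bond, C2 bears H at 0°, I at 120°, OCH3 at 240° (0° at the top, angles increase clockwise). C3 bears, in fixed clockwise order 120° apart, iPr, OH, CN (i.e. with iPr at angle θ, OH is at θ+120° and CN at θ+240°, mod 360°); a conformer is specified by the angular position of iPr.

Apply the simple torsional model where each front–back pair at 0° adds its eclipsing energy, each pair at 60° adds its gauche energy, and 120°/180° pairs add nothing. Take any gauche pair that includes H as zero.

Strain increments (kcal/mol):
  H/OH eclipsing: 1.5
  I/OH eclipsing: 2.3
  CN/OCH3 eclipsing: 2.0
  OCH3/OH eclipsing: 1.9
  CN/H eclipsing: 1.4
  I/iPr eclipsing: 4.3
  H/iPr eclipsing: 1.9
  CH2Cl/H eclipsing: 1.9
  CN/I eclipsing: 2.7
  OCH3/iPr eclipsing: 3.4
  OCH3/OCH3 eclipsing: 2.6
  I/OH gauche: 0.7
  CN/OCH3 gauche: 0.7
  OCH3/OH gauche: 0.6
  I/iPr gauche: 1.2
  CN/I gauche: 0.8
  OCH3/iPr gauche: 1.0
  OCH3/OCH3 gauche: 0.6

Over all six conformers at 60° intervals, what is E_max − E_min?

4.4 kcal/mol

iPr at 0° (eclipsed): H(0°)/iPr(0°) eclipsed 1.9; I(120°)/OH(120°) eclipsed 2.3; OCH3(240°)/CN(240°) eclipsed 2.0 → 6.2 kcal/mol.
iPr at 60° (staggered): I(120°)/iPr(60°) gauche 1.2; I(120°)/OH(180°) gauche 0.7; OCH3(240°)/OH(180°) gauche 0.6; OCH3(240°)/CN(300°) gauche 0.7 → 3.2 kcal/mol.
iPr at 120° (eclipsed): H(0°)/CN(0°) eclipsed 1.4; I(120°)/iPr(120°) eclipsed 4.3; OCH3(240°)/OH(240°) eclipsed 1.9 → 7.6 kcal/mol.
iPr at 180° (staggered): I(120°)/iPr(180°) gauche 1.2; I(120°)/CN(60°) gauche 0.8; OCH3(240°)/iPr(180°) gauche 1.0; OCH3(240°)/OH(300°) gauche 0.6 → 3.6 kcal/mol.
iPr at 240° (eclipsed): H(0°)/OH(0°) eclipsed 1.5; I(120°)/CN(120°) eclipsed 2.7; OCH3(240°)/iPr(240°) eclipsed 3.4 → 7.6 kcal/mol.
iPr at 300° (staggered): I(120°)/OH(60°) gauche 0.7; I(120°)/CN(180°) gauche 0.8; OCH3(240°)/iPr(300°) gauche 1.0; OCH3(240°)/CN(180°) gauche 0.7 → 3.2 kcal/mol.
Max at 120° (7.6 kcal/mol), min at 60° (3.2 kcal/mol); barrier = 4.4 kcal/mol.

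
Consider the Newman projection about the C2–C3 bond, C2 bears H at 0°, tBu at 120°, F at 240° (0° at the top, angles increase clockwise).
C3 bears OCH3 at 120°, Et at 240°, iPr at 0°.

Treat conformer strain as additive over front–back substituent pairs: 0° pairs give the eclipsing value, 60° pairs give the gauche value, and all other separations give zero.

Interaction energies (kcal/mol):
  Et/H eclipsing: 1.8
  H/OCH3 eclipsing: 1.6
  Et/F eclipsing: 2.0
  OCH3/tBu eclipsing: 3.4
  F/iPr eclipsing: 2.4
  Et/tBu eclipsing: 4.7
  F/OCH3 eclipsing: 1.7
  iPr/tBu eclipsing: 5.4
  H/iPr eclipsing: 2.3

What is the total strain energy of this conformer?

This conformer (eclipsed): H(0°)/iPr(0°) eclipsed 2.3; tBu(120°)/OCH3(120°) eclipsed 3.4; F(240°)/Et(240°) eclipsed 2.0 → 7.7 kcal/mol.

7.7 kcal/mol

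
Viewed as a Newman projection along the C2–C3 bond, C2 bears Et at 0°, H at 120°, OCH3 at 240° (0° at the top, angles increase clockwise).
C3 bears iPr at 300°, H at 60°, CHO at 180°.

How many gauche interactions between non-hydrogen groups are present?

Non-H gauche pairs: Et(0°)/iPr(300°); OCH3(240°)/iPr(300°); OCH3(240°)/CHO(180°) — 3 interactions.

3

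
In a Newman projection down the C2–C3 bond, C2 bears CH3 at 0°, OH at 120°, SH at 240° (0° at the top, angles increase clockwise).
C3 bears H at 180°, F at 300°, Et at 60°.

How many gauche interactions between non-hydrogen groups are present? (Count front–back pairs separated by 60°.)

Non-H gauche pairs: CH3(0°)/F(300°); CH3(0°)/Et(60°); OH(120°)/Et(60°); SH(240°)/F(300°) — 4 interactions.

4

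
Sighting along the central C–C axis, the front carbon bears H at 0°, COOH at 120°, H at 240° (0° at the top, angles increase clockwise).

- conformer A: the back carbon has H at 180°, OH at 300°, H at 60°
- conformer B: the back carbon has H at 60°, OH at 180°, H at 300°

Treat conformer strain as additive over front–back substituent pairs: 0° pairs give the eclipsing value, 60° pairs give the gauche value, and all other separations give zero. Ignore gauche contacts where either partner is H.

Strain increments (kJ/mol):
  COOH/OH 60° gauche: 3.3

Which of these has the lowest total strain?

A

A (staggered): no non-H gauche contacts → 0.0 kJ/mol.
B (staggered): COOH–OH gauche; 3.3 = 3.3 kJ/mol.
A has the lowest total (0.0 kJ/mol).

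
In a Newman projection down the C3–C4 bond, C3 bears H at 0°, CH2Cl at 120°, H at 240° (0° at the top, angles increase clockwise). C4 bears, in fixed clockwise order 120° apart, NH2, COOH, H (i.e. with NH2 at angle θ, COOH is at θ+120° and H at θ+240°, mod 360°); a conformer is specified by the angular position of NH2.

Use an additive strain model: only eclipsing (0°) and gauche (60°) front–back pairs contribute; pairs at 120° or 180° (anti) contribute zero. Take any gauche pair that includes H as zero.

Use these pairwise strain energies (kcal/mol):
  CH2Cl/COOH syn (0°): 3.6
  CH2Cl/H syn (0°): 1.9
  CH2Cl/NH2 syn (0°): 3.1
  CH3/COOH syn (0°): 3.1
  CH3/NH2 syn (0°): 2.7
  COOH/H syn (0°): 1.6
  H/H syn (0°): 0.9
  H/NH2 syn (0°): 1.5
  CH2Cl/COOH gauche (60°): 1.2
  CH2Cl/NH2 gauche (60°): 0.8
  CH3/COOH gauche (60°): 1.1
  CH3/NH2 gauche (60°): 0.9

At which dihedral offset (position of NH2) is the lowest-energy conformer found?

NH2 at 0° (eclipsed): H–NH2 eclipsed, CH2Cl–COOH eclipsed, H–H eclipsed; 1.5 + 3.6 + 0.9 = 6.0 kcal/mol.
NH2 at 60° (staggered): CH2Cl–NH2 gauche, CH2Cl–COOH gauche; 0.8 + 1.2 = 2.0 kcal/mol.
NH2 at 120° (eclipsed): H–H eclipsed, CH2Cl–NH2 eclipsed, H–COOH eclipsed; 0.9 + 3.1 + 1.6 = 5.6 kcal/mol.
NH2 at 180° (staggered): CH2Cl–NH2 gauche; 0.8 = 0.8 kcal/mol.
NH2 at 240° (eclipsed): H–COOH eclipsed, CH2Cl–H eclipsed, H–NH2 eclipsed; 1.6 + 1.9 + 1.5 = 5.0 kcal/mol.
NH2 at 300° (staggered): CH2Cl–COOH gauche; 1.2 = 1.2 kcal/mol.
The minimum (0.8 kcal/mol) occurs with NH2 at 180°.

180°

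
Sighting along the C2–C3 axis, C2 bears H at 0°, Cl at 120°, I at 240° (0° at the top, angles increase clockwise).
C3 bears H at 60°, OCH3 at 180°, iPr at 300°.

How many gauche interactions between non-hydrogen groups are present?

3

Non-H gauche pairs: Cl(120°)/OCH3(180°); I(240°)/OCH3(180°); I(240°)/iPr(300°) — 3 interactions.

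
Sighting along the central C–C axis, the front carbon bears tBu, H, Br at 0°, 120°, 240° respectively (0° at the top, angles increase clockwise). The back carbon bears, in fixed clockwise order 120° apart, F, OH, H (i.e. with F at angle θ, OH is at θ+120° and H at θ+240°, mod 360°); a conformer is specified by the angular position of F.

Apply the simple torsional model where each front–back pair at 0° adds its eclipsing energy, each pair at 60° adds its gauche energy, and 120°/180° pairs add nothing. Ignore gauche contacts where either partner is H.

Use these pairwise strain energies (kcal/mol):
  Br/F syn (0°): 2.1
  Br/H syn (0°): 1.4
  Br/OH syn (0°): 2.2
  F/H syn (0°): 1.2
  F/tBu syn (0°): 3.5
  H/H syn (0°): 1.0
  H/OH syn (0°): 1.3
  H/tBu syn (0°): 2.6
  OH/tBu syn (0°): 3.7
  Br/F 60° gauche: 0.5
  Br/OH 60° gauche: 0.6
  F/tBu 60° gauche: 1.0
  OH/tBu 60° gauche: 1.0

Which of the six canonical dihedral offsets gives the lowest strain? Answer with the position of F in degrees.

F at 0° (eclipsed): tBu–F eclipsed, H–OH eclipsed, Br–H eclipsed; 3.5 + 1.3 + 1.4 = 6.2 kcal/mol.
F at 60° (staggered): tBu–F gauche, Br–OH gauche; 1.0 + 0.6 = 1.6 kcal/mol.
F at 120° (eclipsed): tBu–H eclipsed, H–F eclipsed, Br–OH eclipsed; 2.6 + 1.2 + 2.2 = 6.0 kcal/mol.
F at 180° (staggered): tBu–OH gauche, Br–F gauche, Br–OH gauche; 1.0 + 0.5 + 0.6 = 2.1 kcal/mol.
F at 240° (eclipsed): tBu–OH eclipsed, H–H eclipsed, Br–F eclipsed; 3.7 + 1.0 + 2.1 = 6.8 kcal/mol.
F at 300° (staggered): tBu–F gauche, tBu–OH gauche, Br–F gauche; 1.0 + 1.0 + 0.5 = 2.5 kcal/mol.
The minimum (1.6 kcal/mol) occurs with F at 60°.

60°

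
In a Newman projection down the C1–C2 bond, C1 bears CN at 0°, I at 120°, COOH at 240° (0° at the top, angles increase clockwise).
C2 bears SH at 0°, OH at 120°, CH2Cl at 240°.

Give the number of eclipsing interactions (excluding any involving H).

Non-H eclipsing pairs: CN(0°)/SH(0°); I(120°)/OH(120°); COOH(240°)/CH2Cl(240°) — 3 interactions.

3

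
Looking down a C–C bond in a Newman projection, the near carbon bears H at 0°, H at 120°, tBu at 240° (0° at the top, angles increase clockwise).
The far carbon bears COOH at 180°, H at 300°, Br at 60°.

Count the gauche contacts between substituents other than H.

Non-H gauche pairs: tBu(240°)/COOH(180°) — 1 interaction.

1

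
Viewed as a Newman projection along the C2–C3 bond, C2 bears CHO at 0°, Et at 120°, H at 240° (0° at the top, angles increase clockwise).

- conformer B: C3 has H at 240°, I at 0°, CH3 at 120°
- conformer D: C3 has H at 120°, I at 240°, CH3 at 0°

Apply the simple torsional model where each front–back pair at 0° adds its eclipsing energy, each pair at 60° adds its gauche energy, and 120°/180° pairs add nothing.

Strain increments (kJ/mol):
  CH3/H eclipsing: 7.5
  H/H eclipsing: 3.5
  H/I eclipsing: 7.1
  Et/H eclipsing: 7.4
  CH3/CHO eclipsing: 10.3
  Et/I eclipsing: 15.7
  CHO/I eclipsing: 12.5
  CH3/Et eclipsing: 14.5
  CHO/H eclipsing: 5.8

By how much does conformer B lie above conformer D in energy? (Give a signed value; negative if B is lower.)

B (eclipsed): CHO(0°)/I(0°) eclipsed 12.5; Et(120°)/CH3(120°) eclipsed 14.5; H(240°)/H(240°) eclipsed 3.5 → 30.5 kJ/mol.
D (eclipsed): CHO(0°)/CH3(0°) eclipsed 10.3; Et(120°)/H(120°) eclipsed 7.4; H(240°)/I(240°) eclipsed 7.1 → 24.8 kJ/mol.
E(B) − E(D) = 30.5 − 24.8 = +5.7 kJ/mol.

+5.7 kJ/mol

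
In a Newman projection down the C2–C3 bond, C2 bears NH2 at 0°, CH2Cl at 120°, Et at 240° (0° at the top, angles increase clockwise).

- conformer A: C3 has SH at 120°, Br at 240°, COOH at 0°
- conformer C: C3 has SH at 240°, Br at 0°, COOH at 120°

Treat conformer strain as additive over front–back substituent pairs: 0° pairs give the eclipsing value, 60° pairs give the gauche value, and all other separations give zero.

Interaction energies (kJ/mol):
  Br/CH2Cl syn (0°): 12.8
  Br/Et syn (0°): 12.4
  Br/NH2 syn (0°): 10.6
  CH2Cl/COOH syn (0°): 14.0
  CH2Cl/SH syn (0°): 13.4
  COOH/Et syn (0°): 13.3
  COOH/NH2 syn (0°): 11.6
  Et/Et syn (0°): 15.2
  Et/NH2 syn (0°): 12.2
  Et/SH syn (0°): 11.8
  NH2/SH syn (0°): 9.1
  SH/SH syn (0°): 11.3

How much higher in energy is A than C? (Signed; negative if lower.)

A (eclipsed): NH2–COOH eclipsed, CH2Cl–SH eclipsed, Et–Br eclipsed; 11.6 + 13.4 + 12.4 = 37.4 kJ/mol.
C (eclipsed): NH2–Br eclipsed, CH2Cl–COOH eclipsed, Et–SH eclipsed; 10.6 + 14.0 + 11.8 = 36.4 kJ/mol.
E(A) − E(C) = 37.4 − 36.4 = +1.0 kJ/mol.

+1.0 kJ/mol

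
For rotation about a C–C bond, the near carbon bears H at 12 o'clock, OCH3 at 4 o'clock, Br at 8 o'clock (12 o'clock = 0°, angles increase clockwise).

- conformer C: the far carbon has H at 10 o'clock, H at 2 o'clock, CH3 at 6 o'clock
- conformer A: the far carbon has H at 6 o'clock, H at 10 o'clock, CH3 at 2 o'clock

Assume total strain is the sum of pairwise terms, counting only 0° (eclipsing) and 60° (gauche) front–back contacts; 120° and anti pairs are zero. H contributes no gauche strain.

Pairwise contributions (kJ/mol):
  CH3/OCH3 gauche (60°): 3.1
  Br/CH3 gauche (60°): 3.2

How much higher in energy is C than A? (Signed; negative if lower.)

C (staggered): OCH3(120°)/CH3(180°) gauche 3.1; Br(240°)/CH3(180°) gauche 3.2 → 6.3 kJ/mol.
A (staggered): OCH3(120°)/CH3(60°) gauche 3.1 → 3.1 kJ/mol.
E(C) − E(A) = 6.3 − 3.1 = +3.2 kJ/mol.

+3.2 kJ/mol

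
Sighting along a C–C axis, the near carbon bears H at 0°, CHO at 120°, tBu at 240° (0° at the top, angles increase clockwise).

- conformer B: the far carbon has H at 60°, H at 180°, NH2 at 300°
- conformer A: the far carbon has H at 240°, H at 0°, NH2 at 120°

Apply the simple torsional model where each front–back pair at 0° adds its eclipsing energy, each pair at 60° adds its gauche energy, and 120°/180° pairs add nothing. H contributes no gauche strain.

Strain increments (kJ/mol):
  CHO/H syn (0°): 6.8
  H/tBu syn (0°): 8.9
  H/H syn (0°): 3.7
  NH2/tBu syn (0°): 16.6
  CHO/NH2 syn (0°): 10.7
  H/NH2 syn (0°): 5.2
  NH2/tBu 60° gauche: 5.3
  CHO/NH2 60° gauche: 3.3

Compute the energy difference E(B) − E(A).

B (staggered): tBu(240°)/NH2(300°) gauche 5.3 → 5.3 kJ/mol.
A (eclipsed): H(0°)/H(0°) eclipsed 3.7; CHO(120°)/NH2(120°) eclipsed 10.7; tBu(240°)/H(240°) eclipsed 8.9 → 23.3 kJ/mol.
E(B) − E(A) = 5.3 − 23.3 = -18.0 kJ/mol.

-18.0 kJ/mol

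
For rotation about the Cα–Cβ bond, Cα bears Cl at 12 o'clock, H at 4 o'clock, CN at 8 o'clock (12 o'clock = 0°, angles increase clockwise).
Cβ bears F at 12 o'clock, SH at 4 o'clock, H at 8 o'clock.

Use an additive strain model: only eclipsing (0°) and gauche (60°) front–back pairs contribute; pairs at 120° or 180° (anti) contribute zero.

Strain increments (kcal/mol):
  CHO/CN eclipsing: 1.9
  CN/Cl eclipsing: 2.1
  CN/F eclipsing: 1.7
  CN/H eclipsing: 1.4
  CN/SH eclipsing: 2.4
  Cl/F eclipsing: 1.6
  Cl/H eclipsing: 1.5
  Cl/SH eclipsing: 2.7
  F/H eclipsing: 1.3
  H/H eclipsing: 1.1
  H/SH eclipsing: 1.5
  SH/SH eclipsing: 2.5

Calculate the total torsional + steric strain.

This conformer (eclipsed): Cl(0°)/F(0°) eclipsed 1.6; H(120°)/SH(120°) eclipsed 1.5; CN(240°)/H(240°) eclipsed 1.4 → 4.5 kcal/mol.

4.5 kcal/mol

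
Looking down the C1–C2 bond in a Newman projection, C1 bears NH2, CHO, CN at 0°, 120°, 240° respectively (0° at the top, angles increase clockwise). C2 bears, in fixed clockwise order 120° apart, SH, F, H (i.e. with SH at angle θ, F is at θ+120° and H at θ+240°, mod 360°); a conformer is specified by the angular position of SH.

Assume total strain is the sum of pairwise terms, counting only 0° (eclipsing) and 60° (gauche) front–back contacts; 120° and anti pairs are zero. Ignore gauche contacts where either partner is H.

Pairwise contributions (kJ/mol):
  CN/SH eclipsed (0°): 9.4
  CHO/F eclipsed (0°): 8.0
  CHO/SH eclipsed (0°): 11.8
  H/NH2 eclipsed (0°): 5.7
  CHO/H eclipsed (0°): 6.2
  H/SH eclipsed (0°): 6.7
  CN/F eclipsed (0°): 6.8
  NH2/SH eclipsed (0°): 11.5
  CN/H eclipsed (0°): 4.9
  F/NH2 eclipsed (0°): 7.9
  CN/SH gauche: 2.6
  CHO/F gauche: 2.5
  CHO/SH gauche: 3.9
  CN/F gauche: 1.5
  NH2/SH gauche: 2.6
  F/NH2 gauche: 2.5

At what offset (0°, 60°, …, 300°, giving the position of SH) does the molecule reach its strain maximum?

0°

SH at 0° (eclipsed): NH2–SH eclipsed, CHO–F eclipsed, CN–H eclipsed; 11.5 + 8.0 + 4.9 = 24.4 kJ/mol.
SH at 60° (staggered): NH2–SH gauche, CHO–SH gauche, CHO–F gauche, CN–F gauche; 2.6 + 3.9 + 2.5 + 1.5 = 10.5 kJ/mol.
SH at 120° (eclipsed): NH2–H eclipsed, CHO–SH eclipsed, CN–F eclipsed; 5.7 + 11.8 + 6.8 = 24.3 kJ/mol.
SH at 180° (staggered): NH2–F gauche, CHO–SH gauche, CN–SH gauche, CN–F gauche; 2.5 + 3.9 + 2.6 + 1.5 = 10.5 kJ/mol.
SH at 240° (eclipsed): NH2–F eclipsed, CHO–H eclipsed, CN–SH eclipsed; 7.9 + 6.2 + 9.4 = 23.5 kJ/mol.
SH at 300° (staggered): NH2–SH gauche, NH2–F gauche, CHO–F gauche, CN–SH gauche; 2.6 + 2.5 + 2.5 + 2.6 = 10.2 kJ/mol.
The maximum (24.4 kJ/mol) occurs with SH at 0°.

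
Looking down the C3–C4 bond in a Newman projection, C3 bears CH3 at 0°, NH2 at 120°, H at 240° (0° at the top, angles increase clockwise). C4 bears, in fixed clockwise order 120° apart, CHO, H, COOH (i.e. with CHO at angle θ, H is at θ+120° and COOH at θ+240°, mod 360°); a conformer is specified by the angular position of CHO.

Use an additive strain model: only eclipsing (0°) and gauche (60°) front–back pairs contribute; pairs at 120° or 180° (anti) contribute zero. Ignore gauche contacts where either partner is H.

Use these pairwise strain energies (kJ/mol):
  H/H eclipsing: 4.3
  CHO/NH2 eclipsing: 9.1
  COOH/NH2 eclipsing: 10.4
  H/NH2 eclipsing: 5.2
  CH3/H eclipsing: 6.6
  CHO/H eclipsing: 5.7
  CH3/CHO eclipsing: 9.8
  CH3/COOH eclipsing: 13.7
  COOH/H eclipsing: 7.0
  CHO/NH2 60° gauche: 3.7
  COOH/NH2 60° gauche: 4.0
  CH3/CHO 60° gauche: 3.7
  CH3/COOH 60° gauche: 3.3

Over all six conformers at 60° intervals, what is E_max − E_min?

19.4 kJ/mol

CHO at 0° (eclipsed): CH3(0°)/CHO(0°) eclipsed 9.8; NH2(120°)/H(120°) eclipsed 5.2; H(240°)/COOH(240°) eclipsed 7.0 → 22.0 kJ/mol.
CHO at 60° (staggered): CH3(0°)/CHO(60°) gauche 3.7; CH3(0°)/COOH(300°) gauche 3.3; NH2(120°)/CHO(60°) gauche 3.7 → 10.7 kJ/mol.
CHO at 120° (eclipsed): CH3(0°)/COOH(0°) eclipsed 13.7; NH2(120°)/CHO(120°) eclipsed 9.1; H(240°)/H(240°) eclipsed 4.3 → 27.1 kJ/mol.
CHO at 180° (staggered): CH3(0°)/COOH(60°) gauche 3.3; NH2(120°)/CHO(180°) gauche 3.7; NH2(120°)/COOH(60°) gauche 4.0 → 11.0 kJ/mol.
CHO at 240° (eclipsed): CH3(0°)/H(0°) eclipsed 6.6; NH2(120°)/COOH(120°) eclipsed 10.4; H(240°)/CHO(240°) eclipsed 5.7 → 22.7 kJ/mol.
CHO at 300° (staggered): CH3(0°)/CHO(300°) gauche 3.7; NH2(120°)/COOH(180°) gauche 4.0 → 7.7 kJ/mol.
Max at 120° (27.1 kJ/mol), min at 300° (7.7 kJ/mol); barrier = 19.4 kJ/mol.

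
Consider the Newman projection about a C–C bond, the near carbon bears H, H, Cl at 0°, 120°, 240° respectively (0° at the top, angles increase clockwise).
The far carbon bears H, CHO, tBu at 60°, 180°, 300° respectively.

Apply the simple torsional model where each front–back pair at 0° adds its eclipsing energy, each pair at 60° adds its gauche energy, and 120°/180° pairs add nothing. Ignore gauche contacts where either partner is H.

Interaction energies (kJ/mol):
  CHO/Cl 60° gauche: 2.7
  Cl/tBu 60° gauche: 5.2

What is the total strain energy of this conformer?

This conformer (staggered): Cl–CHO gauche, Cl–tBu gauche; 2.7 + 5.2 = 7.9 kJ/mol.

7.9 kJ/mol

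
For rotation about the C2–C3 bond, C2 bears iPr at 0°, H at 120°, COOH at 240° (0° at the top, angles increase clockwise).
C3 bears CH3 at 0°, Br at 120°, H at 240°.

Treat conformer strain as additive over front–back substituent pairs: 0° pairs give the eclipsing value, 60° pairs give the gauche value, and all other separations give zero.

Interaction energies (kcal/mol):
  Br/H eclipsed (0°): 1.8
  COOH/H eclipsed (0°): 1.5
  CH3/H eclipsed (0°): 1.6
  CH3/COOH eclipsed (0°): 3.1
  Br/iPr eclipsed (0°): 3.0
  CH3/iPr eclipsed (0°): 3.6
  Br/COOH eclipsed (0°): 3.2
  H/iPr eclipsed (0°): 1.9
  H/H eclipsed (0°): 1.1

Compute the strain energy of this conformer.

This conformer is eclipsed. iPr at 0° is eclipsed with CH3 at 0° (3.6); H at 120° is eclipsed with Br at 120° (1.8); COOH at 240° is eclipsed with H at 240° (1.5). Total 6.9 kcal/mol.

6.9 kcal/mol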